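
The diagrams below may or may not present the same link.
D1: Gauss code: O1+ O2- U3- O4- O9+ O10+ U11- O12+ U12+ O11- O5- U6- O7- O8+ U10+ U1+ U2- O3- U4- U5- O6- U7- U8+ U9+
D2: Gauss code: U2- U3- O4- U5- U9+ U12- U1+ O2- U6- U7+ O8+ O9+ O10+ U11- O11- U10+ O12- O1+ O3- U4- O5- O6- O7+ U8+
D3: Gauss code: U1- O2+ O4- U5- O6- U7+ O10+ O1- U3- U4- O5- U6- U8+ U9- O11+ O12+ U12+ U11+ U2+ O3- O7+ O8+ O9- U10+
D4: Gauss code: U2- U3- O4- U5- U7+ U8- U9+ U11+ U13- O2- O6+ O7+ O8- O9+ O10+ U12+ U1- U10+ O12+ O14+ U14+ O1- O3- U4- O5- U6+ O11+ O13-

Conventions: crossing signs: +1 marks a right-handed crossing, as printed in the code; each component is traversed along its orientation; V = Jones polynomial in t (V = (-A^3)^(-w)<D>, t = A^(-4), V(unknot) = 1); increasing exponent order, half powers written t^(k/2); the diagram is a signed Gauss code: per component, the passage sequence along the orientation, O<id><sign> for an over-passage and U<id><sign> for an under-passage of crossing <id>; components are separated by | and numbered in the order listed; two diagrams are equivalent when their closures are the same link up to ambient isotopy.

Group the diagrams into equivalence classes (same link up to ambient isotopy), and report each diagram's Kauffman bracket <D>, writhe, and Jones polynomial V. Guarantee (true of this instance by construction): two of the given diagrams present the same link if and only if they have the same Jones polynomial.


grouping into links: {D1, D2, D3, D4}
V(D1) = -t^-4 + t^-3 + t^-1  (w -2, c 12, <D> = A^-2 + A^6 - A^10)
D2 (bracket A^-2 + A^6 - A^10; 12 crossings at w = -2): V = -t^-4 + t^-3 + t^-1
D3 (bracket A^4 + A^12 - A^16; 12 crossings at w = 0): V = -t^-4 + t^-3 + t^-1
V(D4) = -t^-4 + t^-3 + t^-1  [14 crossings, <D> = A^4 + A^12 - A^16, w = 0]
why: all 4 diagrams share one V(t), hence one class


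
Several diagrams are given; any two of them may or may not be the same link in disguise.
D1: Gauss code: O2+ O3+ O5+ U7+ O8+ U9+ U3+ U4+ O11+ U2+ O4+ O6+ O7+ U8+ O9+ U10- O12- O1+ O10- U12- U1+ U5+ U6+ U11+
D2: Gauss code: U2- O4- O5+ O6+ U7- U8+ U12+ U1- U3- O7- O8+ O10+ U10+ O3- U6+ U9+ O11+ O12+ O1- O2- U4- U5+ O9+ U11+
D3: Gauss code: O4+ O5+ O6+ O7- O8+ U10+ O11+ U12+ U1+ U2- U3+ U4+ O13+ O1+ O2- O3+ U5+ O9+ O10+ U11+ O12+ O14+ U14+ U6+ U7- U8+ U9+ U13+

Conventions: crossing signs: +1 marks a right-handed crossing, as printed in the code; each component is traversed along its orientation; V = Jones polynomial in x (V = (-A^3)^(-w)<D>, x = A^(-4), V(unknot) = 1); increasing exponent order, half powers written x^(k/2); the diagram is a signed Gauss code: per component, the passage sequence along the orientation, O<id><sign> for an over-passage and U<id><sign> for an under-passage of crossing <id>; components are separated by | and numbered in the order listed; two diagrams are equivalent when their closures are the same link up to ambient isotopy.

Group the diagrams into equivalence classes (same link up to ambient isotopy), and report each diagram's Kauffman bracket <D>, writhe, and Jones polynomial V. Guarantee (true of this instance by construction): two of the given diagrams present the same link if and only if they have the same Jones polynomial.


equivalence classes: {D1, D3} | {D2}
D1 (bracket -A^-16 + A^-12 - A^-8 + A^-4 - 1 + A^4 + A^12; 12 crossings at w = +8): V = x^3 + x^5 - x^6 + x^7 - x^8 + x^9 - x^10
V(D2) = 1  [12 crossings, <D> = A^6, w = +2]
D3 (bracket -A^-10 + A^-6 - A^-2 + A^2 - A^6 + A^10 + A^18; 14 crossings at w = +10): V = x^3 + x^5 - x^6 + x^7 - x^8 + x^9 - x^10
key observation: 2 classes among 3 diagrams; unequal V(x) rules out equality


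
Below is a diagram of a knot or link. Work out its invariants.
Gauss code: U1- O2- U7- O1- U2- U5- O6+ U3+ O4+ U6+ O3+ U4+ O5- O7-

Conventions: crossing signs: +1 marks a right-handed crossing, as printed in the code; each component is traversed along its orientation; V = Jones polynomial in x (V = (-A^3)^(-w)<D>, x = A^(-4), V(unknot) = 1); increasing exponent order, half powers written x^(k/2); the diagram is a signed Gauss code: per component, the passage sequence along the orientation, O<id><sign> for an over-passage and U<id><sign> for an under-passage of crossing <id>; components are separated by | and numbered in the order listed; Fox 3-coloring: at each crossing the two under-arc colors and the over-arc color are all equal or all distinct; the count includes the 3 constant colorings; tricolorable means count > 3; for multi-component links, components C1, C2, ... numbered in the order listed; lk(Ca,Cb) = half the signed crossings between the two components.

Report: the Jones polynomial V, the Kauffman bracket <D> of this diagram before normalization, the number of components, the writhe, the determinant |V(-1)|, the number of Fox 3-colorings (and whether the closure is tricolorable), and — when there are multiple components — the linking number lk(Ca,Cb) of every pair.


V(x) = -x^-3 + x^-2 - x^-1 + 3 - x + x^2 - x^3
bracket: A^-15 - A^-11 + A^-7 - 3A^-3 + A - A^5 + A^9, w = -1
1 component, writhe -1, over 7 crossings
det 9, colorings 27 of 3^7 — tricolorable
observation: |V(-1)| = 9: so tricolorable, since 3 divides 9


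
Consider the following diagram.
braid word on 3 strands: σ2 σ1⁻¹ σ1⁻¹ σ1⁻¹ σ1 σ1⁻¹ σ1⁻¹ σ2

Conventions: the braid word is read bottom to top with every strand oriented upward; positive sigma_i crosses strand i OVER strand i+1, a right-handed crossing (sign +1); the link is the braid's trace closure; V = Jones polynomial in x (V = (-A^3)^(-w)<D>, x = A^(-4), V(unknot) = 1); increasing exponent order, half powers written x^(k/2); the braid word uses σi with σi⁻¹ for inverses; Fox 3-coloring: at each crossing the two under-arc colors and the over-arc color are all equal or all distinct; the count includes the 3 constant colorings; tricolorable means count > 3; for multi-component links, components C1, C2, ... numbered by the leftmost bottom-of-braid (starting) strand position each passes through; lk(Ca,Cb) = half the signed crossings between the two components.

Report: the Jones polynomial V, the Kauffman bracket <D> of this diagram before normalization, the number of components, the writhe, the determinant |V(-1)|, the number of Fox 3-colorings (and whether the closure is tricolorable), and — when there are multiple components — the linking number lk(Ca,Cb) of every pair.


Jones polynomial: V(x) = x^-5 - x^-4 + 2x^-3 - x^-2 + 2x^-1 + x
<D> = A^-10 + 2A^-2 - A^2 + 2A^6 - A^10 + A^14; writhe -2
components 3, writhe -2 (8 crossings)
linking number lk(C1,C2) = 0
lk(C1,C3): -2
lk(C2,C3) = +1
3-colorings: 3 of 3^8, det 8 — not tricolorable
note: w = -2 shifts under R1 moves; the (-A^3)^(2) factor cancels that in V


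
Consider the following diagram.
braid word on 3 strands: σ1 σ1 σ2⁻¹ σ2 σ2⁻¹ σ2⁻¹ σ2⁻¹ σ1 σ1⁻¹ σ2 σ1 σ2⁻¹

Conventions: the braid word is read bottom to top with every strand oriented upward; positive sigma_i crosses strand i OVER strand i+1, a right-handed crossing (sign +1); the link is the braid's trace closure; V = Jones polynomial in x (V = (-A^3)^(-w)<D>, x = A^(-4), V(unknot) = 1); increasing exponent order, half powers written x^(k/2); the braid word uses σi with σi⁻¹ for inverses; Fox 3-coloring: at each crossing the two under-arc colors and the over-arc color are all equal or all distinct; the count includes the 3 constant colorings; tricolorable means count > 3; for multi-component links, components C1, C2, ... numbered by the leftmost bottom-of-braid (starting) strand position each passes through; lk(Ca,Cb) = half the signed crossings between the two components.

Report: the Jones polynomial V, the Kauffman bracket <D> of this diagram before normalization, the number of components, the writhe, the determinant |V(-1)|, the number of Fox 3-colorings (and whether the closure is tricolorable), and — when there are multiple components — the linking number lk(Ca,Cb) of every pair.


Jones polynomial: V(x) = -x^-3 + 2x^-2 - 2x^-1 + 3 - 2x + 2x^2 - x^3
<D> = -A^-12 + 2A^-8 - 2A^-4 + 3 - 2A^4 + 2A^8 - A^12; writhe 0
components 1, writhe 0 (12 crossings)
3-colorings: 3 of 3^12, det 13 — not tricolorable
note: w = 0 (over 12 crossings) is diagram-only; (-A^3)^(0) removes it from V


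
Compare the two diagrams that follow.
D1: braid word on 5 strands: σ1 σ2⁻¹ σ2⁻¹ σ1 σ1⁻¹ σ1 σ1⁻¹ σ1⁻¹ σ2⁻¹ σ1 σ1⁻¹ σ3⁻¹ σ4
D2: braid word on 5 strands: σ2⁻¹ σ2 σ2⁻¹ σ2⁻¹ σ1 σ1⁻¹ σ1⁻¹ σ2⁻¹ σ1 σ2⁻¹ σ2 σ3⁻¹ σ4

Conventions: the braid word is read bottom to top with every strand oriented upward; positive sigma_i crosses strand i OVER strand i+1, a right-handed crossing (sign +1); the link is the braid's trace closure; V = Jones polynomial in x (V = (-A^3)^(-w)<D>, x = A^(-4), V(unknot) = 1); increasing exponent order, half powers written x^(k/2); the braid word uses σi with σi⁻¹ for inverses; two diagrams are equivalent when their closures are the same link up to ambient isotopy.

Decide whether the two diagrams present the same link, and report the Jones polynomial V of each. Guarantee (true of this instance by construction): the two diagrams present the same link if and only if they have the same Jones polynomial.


same link: yes
V(D1) = -x^(-5/2) - x^(-1/2)  [13 crossings, <D> = A^-7 + A, w = -3]
V(D2) = -x^(-5/2) - x^(-1/2)  (w -3, c 13, <D> = A^-7 + A)
note: all 2 diagrams share one V(x), hence one class


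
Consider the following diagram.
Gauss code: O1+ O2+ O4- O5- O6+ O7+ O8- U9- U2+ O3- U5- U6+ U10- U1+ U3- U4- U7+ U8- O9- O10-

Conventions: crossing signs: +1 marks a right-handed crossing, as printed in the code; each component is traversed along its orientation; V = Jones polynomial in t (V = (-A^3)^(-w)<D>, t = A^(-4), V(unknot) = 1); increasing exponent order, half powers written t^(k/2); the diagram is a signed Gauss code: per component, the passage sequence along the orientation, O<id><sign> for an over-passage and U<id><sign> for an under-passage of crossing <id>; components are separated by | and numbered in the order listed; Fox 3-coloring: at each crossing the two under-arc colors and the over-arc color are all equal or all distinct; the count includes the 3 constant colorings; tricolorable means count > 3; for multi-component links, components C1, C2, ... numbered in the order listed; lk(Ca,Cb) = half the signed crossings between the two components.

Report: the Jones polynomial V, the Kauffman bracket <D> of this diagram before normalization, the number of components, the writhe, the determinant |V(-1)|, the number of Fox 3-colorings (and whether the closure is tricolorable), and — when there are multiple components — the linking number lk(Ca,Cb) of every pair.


Jones polynomial: V(t) = 1
<D> = A^-6; writhe -2
components 1, writhe -2 (10 crossings)
3-colorings: 3 of 3^10, det 1 — not tricolorable
note: det 1 = |V(-1)|; not divisible by 3, so not tricolorable


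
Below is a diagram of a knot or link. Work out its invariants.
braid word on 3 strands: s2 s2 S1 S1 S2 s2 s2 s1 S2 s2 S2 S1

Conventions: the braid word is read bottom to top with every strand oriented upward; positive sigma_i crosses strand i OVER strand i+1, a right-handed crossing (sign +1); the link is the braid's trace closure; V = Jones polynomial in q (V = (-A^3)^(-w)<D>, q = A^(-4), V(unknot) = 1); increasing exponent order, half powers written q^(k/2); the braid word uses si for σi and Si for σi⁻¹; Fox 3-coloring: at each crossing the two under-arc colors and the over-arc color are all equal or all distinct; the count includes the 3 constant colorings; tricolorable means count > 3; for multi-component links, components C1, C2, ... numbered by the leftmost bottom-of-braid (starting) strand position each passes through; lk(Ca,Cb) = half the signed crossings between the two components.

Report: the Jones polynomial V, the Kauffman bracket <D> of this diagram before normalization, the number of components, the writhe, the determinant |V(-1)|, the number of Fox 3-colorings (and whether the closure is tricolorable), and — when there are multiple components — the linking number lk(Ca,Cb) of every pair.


V = -q^-3 + q^-2 - q^-1 + 3 - q + q^2 - q^3
<D> = -A^-12 + A^-8 - A^-4 + 3 - A^4 + A^8 - A^12 (w = 0)
1 component over 12 crossings, w = 0
27 Fox colorings among 3^12, |V(-1)| = 9: tricolorable
why: |V(-1)| = 9: so tricolorable, since 3 divides 9


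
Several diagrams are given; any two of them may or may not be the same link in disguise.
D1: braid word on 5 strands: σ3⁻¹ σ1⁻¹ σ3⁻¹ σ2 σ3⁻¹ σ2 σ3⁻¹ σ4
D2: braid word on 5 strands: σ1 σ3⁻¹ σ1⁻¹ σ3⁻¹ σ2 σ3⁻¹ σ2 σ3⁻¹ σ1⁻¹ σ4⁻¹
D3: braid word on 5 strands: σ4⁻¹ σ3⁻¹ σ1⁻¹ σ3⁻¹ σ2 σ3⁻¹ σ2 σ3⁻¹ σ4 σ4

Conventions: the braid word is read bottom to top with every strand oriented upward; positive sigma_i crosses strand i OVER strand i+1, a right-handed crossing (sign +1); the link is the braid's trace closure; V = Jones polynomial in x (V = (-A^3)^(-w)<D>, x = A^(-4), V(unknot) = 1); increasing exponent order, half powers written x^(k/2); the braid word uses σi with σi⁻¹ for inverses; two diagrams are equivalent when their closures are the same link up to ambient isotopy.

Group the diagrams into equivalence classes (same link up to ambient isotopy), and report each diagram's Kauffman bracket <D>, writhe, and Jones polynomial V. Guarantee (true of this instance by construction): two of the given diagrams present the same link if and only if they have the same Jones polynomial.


equivalence classes: {D1, D2, D3}
D1 (bracket A^-10 - A^-6 + 2A^-2 - 2A^2 + 2A^6 - 2A^10 + A^14; 8 crossings at w = -2): V = x^-5 - 2x^-4 + 2x^-3 - 2x^-2 + 2x^-1 - 1 + x
D2 (bracket A^-16 - A^-12 + 2A^-8 - 2A^-4 + 2 - 2A^4 + A^8; 10 crossings at w = -4): V = x^-5 - 2x^-4 + 2x^-3 - 2x^-2 + 2x^-1 - 1 + x
D3 (bracket A^-10 - A^-6 + 2A^-2 - 2A^2 + 2A^6 - 2A^10 + A^14; 10 crossings at w = -2): V = x^-5 - 2x^-4 + 2x^-3 - 2x^-2 + 2x^-1 - 1 + x
key observation: one V(x) for all 3 diagrams — one class (guaranteed)


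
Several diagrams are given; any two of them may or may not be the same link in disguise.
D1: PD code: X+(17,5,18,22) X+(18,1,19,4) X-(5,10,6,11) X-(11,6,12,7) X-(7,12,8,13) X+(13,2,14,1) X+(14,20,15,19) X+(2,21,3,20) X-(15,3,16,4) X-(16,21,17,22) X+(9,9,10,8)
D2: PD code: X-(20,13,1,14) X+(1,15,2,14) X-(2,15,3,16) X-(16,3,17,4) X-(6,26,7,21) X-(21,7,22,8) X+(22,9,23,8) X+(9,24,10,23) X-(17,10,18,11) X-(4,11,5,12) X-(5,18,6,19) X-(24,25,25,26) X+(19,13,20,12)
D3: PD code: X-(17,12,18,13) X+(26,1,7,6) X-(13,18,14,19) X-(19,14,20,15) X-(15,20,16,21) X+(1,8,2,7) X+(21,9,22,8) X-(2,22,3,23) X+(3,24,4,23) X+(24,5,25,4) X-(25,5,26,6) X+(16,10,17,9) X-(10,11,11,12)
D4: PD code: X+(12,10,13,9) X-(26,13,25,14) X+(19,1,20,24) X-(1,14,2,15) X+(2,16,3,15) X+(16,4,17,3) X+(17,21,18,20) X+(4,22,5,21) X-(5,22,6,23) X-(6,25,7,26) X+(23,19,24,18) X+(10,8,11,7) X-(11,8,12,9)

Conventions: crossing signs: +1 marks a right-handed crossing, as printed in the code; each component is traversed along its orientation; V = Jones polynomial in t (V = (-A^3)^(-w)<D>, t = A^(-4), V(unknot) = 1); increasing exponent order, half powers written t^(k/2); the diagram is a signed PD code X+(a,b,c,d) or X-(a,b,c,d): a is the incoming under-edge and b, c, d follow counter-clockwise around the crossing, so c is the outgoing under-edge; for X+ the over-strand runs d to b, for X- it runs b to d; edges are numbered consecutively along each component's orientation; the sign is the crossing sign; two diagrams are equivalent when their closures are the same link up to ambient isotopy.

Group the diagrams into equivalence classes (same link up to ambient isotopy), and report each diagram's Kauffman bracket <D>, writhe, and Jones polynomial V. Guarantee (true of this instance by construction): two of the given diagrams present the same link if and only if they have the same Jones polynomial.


grouping into links: {D1, D3} | {D2} | {D4}
V(D1) = t^(-7/2) - t^(-5/2) + t^(-3/2) - 2t^(-1/2) - t^(3/2)  (w +1, c 11, <D> = A^-3 + 2A^5 - A^9 + A^13 - A^17)
V(D2) = t^(-9/2) - t^(-5/2) - t^(-3/2) - t^(-1/2)  (w -5, c 13, <D> = A^-13 + A^-9 + A^-5 - A^3)
V(D3) = t^(-7/2) - t^(-5/2) + t^(-3/2) - 2t^(-1/2) - t^(3/2)  (w -1, c 13, <D> = A^-9 + 2A^-1 - A^3 + A^7 - A^11)
D4 (bracket -A^-5 + A^-1 - A^3 + 2A^7 + A^15; 13 crossings at w = +3): V = -t^(-3/2) - 2t^(1/2) + t^(3/2) - t^(5/2) + t^(7/2)
key observation: 3 values of V(t) split the 4 diagrams


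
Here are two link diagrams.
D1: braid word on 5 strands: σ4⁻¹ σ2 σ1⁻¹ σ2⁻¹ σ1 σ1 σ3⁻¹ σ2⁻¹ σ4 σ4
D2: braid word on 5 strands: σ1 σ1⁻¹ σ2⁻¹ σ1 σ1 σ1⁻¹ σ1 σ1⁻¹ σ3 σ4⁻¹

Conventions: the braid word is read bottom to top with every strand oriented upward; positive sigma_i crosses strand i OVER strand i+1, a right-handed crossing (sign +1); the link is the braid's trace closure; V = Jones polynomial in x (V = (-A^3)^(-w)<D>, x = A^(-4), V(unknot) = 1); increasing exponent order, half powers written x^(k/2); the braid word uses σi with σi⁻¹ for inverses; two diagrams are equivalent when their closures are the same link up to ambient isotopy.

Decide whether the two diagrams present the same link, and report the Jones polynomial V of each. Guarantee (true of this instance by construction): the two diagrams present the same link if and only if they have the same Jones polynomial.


same link: yes
V(D1) = 1  [10 crossings, <D> = 1, w = 0]
V(D2) = 1  (w 0, c 10, <D> = 1)
note: all 2 diagrams share one V(x), hence one class


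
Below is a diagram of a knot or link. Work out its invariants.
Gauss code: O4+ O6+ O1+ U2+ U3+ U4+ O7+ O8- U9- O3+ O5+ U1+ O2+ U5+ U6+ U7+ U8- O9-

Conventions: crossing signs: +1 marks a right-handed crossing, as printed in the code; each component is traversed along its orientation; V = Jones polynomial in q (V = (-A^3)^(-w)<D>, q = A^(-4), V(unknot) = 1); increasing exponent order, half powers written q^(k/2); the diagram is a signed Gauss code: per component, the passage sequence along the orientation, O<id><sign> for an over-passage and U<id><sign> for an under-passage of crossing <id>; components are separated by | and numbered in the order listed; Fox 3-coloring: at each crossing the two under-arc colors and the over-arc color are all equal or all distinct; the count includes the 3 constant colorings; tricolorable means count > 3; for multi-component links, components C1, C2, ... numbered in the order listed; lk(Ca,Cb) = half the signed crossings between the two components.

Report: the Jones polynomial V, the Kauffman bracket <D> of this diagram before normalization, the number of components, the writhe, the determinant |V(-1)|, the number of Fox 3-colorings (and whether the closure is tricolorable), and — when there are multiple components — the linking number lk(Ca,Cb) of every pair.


V = q + q^3 - q^4
<D> = A^-1 - A^3 - A^11 (w = +5)
1 component over 9 crossings, w = +5
9 Fox colorings among 3^9, |V(-1)| = 3: tricolorable
why: V spans 3 powers of q: at least 3 crossings in any diagram


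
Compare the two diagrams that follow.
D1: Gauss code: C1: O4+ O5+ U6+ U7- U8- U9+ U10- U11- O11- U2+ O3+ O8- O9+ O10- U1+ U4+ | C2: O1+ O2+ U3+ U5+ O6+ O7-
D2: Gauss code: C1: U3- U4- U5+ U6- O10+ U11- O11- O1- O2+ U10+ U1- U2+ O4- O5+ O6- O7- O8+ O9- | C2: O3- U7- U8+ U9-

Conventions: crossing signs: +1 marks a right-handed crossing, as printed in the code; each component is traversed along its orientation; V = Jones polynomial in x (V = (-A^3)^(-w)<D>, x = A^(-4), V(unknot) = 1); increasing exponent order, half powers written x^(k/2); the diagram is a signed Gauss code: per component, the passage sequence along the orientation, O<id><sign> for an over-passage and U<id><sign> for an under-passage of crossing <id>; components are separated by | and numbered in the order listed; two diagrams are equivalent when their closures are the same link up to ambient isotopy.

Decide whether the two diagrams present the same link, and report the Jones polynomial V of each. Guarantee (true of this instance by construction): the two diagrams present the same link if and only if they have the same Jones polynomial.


equivalent: no
V(D1) = -x^(1/2) + x^(3/2) - x^(5/2) - x^(9/2)  (w +3, c 11, <D> = A^-9 + A^-1 - A^3 + A^7)
V(D2) = -x^(-5/2) - x^(-1/2)  [11 crossings, <D> = A^-7 + A, w = -3]
key observation: 2 classes among 2 diagrams; unequal V(x) rules out equality


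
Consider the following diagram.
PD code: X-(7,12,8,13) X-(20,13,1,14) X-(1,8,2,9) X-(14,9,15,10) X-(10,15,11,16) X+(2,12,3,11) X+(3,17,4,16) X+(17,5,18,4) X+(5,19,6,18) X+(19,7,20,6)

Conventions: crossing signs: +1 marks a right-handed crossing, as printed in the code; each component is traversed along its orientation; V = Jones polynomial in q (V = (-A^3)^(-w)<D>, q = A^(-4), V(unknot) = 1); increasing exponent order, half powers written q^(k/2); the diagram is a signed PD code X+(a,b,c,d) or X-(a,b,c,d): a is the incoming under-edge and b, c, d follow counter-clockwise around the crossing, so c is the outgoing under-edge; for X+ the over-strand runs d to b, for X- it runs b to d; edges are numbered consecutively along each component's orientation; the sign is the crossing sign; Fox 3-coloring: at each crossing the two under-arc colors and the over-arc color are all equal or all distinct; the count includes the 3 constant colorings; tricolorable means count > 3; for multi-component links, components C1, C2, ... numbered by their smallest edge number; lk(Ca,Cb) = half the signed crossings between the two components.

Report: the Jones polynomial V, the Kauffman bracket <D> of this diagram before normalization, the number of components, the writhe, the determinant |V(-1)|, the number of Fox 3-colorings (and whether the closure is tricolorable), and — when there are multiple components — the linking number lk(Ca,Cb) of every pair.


Jones polynomial: V(q) = -q^-3 + q^-2 - q^-1 + 3 - q + q^2 - q^3
<D> = -A^-12 + A^-8 - A^-4 + 3 - A^4 + A^8 - A^12; writhe 0
components 1, writhe 0 (10 crossings)
3-colorings: 27 of 3^10, det 9 — tricolorable
note: V spans 6 powers of q: at least 6 crossings in any diagram


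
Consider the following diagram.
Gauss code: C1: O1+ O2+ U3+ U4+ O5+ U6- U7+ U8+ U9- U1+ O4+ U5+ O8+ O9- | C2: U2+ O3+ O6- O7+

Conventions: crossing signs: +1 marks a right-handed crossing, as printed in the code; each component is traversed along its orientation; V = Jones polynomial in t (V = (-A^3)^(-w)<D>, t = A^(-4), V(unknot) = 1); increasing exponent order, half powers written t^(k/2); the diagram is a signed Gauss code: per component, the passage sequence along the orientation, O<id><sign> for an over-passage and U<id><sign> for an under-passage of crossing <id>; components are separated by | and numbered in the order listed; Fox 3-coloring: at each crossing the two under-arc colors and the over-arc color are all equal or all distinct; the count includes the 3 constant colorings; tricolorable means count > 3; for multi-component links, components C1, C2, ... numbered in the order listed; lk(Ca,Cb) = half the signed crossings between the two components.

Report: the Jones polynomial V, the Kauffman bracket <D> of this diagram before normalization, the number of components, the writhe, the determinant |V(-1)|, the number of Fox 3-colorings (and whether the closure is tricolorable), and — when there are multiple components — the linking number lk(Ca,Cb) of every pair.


V(t) = -t^(3/2) - 2t^(7/2) + t^(9/2) - t^(11/2) + t^(13/2)
bracket: -A^-11 + A^-7 - A^-3 + 2A + A^9, w = +5
2 components, writhe +5, over 9 crossings
lk(C1,C2) = +1
det 6, colorings 9 of 3^9 — tricolorable
observation: det 6 = |V(-1)|; divisible by 3, so tricolorable


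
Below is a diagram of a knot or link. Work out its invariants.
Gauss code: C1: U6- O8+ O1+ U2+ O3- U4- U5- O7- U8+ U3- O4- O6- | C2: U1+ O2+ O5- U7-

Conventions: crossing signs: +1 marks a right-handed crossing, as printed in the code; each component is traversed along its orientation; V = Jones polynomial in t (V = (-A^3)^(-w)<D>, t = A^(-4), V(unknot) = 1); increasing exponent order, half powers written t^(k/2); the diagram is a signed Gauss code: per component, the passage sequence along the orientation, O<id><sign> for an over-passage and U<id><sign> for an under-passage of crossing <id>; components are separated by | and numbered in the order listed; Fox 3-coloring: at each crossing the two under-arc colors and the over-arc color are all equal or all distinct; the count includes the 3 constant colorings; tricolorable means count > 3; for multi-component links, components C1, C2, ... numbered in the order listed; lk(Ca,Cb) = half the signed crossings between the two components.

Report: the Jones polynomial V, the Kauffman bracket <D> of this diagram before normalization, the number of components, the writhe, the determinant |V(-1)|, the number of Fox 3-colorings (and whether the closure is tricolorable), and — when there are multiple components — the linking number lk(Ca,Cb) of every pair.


Jones polynomial: V(t) = t^(-7/2) - 2t^(-5/2) + t^(-3/2) - 2t^(-1/2) + t^(1/2) - t^(3/2)
<D> = -A^-12 + A^-8 - 2A^-4 + 1 - 2A^4 + A^8; writhe -2
components 2, writhe -2 (8 crossings)
linking number lk(C1,C2) = 0
3-colorings: 3 of 3^8, det 8 — not tricolorable
note: |V(-1)| = 8: so not tricolorable, since 3 does not divide 8


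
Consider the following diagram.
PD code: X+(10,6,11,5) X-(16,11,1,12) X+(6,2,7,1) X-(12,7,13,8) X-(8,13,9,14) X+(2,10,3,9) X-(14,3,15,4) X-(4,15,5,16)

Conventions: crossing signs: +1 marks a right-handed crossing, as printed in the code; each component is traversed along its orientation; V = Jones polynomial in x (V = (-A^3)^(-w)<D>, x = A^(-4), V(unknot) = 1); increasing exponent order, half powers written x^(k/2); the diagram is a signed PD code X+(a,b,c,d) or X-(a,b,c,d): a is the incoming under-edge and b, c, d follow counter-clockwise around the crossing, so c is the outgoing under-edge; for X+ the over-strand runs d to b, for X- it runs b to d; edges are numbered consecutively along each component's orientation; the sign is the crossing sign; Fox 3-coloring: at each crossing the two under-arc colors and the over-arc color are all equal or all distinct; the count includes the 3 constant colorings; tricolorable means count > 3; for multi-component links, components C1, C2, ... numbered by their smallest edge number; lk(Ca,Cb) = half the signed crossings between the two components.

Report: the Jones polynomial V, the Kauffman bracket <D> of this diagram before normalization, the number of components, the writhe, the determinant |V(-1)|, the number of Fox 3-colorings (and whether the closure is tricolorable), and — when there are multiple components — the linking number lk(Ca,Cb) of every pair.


V = -x^-6 + 3x^-5 - 5x^-4 + 6x^-3 - 6x^-2 + 6x^-1 - 4 + 3x - x^2
<D> = -A^-14 + 3A^-10 - 4A^-6 + 6A^-2 - 6A^2 + 6A^6 - 5A^10 + 3A^14 - A^18 (w = -2)
1 component over 8 crossings, w = -2
3 Fox colorings among 3^8, |V(-1)| = 35: not tricolorable
why: |V(-1)| = 35: so not tricolorable, since 3 does not divide 35


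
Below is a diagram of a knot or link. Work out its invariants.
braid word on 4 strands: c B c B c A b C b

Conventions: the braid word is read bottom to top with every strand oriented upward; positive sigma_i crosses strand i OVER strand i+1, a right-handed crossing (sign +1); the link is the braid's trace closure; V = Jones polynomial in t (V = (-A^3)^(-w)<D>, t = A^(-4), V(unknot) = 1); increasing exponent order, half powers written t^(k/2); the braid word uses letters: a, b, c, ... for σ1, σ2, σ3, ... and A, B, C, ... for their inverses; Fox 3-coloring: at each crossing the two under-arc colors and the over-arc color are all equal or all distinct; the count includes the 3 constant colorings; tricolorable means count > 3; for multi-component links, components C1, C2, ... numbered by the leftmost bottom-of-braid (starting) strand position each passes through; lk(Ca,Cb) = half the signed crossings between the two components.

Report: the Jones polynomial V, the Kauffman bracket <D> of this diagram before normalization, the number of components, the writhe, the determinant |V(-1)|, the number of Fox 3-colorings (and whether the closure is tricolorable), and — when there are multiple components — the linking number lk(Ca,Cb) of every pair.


V = -t^-1 + 2 - t + 2t^2 - t^3 + t^4 - t^5
<D> = A^-17 - A^-13 + A^-9 - 2A^-5 + A^-1 - 2A^3 + A^7 (w = +1)
1 component over 9 crossings, w = +1
9 Fox colorings among 3^9, |V(-1)| = 9: tricolorable
why: |V(-1)| = 9: so tricolorable, since 3 divides 9


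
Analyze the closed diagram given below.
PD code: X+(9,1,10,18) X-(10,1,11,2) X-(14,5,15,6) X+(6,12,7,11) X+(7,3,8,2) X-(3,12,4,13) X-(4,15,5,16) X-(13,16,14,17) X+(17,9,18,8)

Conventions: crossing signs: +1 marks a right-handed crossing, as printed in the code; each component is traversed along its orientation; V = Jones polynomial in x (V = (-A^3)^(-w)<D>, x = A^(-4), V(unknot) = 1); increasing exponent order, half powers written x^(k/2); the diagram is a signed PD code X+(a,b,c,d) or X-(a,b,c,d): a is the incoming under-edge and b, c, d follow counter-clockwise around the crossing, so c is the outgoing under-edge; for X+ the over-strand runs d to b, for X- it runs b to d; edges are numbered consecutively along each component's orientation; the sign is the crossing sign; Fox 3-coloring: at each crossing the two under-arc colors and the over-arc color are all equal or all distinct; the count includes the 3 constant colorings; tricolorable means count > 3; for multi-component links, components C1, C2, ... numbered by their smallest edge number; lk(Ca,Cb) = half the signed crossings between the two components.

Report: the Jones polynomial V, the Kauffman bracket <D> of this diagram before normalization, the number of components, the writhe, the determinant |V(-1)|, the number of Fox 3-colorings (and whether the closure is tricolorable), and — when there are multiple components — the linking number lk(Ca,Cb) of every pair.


V(x) = 1
bracket: -A^-3, w = -1
1 component, writhe -1, over 9 crossings
det 1, colorings 3 of 3^9 — not tricolorable
observation: w = -1 shifts under R1 moves; the (-A^3)^(1) factor cancels that in V


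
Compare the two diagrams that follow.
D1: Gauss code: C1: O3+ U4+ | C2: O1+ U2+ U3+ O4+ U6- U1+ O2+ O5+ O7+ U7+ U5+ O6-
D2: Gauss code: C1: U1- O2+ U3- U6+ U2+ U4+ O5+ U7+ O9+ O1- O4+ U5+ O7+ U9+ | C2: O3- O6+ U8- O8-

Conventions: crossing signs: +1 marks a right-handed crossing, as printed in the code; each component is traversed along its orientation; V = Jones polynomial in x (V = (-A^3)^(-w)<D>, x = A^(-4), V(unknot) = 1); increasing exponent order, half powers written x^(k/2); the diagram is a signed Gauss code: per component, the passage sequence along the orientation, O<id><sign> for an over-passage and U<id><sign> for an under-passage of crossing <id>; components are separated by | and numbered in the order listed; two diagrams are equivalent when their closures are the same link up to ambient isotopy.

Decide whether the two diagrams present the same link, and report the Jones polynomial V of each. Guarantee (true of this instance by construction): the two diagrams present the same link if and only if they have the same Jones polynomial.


equivalent: no
D1 (bracket A^5 + A^13; 7 crossings at w = +5): V = -x^(1/2) - x^(5/2)
D2 (bracket -A^-9 + A^-1 + A^3 + A^7; 9 crossings at w = +3): V = -x^(1/2) - x^(3/2) - x^(5/2) + x^(9/2)
key observation: comparing 2 Jones polynomials yields 2 groups


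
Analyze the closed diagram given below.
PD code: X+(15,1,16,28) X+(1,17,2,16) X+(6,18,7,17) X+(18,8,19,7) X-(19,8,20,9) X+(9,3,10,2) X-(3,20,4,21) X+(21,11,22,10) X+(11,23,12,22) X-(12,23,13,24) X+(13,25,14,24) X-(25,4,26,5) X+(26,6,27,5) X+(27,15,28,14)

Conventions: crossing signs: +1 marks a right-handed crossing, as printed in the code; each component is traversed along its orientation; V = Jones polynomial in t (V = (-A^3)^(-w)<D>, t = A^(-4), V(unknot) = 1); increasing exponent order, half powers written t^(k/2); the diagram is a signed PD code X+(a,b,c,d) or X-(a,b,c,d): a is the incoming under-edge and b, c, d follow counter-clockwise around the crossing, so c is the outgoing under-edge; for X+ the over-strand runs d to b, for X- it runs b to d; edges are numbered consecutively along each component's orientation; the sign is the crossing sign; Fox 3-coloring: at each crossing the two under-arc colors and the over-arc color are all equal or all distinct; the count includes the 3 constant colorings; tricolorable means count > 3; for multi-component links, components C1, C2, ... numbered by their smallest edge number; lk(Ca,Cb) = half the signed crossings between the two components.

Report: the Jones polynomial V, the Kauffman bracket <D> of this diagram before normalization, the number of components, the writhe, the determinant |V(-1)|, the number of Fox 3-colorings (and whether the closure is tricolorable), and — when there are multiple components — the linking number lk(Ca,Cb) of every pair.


V = t^2 + t^4 - t^5 + t^6 - t^7
<D> = -A^-10 + A^-6 - A^-2 + A^2 + A^10 (w = +6)
1 component over 14 crossings, w = +6
3 Fox colorings among 3^14, |V(-1)| = 5: not tricolorable
why: w = +6 (over 14 crossings) is diagram-only; (-A^3)^(-6) removes it from V


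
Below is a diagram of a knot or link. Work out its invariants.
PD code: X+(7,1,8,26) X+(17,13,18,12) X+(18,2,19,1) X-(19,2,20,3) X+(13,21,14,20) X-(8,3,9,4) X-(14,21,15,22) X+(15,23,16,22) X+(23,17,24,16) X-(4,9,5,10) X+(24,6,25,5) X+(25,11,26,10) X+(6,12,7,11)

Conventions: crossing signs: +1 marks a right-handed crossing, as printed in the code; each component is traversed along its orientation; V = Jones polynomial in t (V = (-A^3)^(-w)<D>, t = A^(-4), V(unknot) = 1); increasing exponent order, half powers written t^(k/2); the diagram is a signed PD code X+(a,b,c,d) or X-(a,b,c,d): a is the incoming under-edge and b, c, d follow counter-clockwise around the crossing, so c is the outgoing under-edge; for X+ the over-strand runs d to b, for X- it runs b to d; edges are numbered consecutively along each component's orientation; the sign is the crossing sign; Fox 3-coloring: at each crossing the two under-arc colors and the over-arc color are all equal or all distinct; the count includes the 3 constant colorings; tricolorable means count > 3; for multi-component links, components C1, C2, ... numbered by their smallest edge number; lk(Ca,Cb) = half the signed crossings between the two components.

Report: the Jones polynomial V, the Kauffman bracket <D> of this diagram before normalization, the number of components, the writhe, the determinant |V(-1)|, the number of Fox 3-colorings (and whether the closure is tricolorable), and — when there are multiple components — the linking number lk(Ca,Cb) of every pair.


Jones polynomial: V(t) = t + t^3 - t^4
<D> = A^-1 - A^3 - A^11; writhe +5
components 1, writhe +5 (13 crossings)
3-colorings: 9 of 3^13, det 3 — tricolorable
note: w = +5 (over 13 crossings) is diagram-only; (-A^3)^(-5) removes it from V


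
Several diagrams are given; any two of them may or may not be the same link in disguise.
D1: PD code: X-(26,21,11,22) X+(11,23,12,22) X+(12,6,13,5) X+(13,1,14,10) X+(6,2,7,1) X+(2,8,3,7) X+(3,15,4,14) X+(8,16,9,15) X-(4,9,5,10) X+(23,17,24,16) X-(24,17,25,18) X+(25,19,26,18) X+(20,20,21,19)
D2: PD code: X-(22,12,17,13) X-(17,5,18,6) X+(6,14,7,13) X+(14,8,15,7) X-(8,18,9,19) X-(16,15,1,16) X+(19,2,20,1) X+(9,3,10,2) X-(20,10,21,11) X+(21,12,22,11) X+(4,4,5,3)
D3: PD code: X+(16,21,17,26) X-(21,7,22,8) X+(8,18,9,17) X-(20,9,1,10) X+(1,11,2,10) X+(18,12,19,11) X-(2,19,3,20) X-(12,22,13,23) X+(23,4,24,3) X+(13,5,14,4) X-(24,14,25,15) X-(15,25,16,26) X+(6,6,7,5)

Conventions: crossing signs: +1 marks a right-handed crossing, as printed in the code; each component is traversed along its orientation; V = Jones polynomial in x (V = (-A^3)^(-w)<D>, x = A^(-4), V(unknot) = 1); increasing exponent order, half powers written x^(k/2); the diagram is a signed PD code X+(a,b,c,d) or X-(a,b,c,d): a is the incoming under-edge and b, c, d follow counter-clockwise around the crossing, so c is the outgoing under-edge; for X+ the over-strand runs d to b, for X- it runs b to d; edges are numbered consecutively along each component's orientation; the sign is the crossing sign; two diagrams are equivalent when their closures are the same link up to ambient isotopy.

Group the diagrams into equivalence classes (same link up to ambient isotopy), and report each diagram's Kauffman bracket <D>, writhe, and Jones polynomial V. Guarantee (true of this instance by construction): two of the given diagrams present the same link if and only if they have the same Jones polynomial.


classes: {D1} | {D2, D3}
V(D1) = -x^(3/2) - x^(7/2) + x^(9/2) - x^(11/2)  [13 crossings, <D> = A^-1 - A^3 + A^7 + A^15, w = +7]
D2 (bracket -A^-11 + A^-7 - A^-3 + 2A + A^9; 11 crossings at w = +1): V = -x^(-3/2) - 2x^(1/2) + x^(3/2) - x^(5/2) + x^(7/2)
V(D3) = -x^(-3/2) - 2x^(1/2) + x^(3/2) - x^(5/2) + x^(7/2)  [13 crossings, <D> = -A^-11 + A^-7 - A^-3 + 2A + A^9, w = +1]
note: comparing 3 Jones polynomials yields 2 groups


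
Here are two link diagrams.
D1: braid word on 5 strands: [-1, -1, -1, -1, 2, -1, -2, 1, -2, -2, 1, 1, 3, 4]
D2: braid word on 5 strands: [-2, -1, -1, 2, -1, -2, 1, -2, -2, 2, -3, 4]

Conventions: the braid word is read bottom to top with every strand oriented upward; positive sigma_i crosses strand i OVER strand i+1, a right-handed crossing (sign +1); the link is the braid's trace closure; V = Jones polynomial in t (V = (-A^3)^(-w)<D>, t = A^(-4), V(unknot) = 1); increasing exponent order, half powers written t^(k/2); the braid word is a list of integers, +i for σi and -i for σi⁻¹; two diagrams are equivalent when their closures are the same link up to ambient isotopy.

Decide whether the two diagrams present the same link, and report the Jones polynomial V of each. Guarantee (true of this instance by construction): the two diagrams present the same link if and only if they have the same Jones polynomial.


equivalent: yes
D1 (bracket 2A^-2 - 2A^2 + 3A^6 - 3A^10 + 2A^14 - 2A^18 + A^22; 14 crossings at w = -2): V = t^-7 - 2t^-6 + 2t^-5 - 3t^-4 + 3t^-3 - 2t^-2 + 2t^-1
V(D2) = t^-7 - 2t^-6 + 2t^-5 - 3t^-4 + 3t^-3 - 2t^-2 + 2t^-1  (w -4, c 12, <D> = 2A^-8 - 2A^-4 + 3 - 3A^4 + 2A^8 - 2A^12 + A^16)
key observation: Markov moves rewrite D1 (14 crossings) into D2 (12)


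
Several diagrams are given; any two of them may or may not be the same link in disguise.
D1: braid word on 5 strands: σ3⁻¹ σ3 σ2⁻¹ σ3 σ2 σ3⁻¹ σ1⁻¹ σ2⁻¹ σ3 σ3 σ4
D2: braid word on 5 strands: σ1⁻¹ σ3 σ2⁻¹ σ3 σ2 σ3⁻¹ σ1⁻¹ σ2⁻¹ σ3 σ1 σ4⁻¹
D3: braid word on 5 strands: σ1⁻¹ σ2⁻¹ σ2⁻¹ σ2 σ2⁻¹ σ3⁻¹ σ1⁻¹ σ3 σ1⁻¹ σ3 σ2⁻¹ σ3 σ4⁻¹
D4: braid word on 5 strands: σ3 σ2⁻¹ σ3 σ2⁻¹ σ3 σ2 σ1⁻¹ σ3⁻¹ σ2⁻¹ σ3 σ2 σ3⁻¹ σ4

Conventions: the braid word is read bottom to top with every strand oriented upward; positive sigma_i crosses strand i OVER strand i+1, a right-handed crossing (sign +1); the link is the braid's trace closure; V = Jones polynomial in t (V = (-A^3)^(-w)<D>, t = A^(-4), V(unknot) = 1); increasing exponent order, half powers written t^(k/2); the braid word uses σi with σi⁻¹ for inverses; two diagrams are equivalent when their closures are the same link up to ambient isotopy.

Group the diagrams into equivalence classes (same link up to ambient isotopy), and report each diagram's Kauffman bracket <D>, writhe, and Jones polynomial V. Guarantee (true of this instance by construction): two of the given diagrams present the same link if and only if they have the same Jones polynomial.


equivalence classes: {D1, D2, D4} | {D3}
D1 (bracket -A^-11 + A^-7 - A^-3 + 2A + A^9; 11 crossings at w = +1): V = -t^(-3/2) - 2t^(1/2) + t^(3/2) - t^(5/2) + t^(7/2)
D2 (bracket -A^-17 + A^-13 - A^-9 + 2A^-5 + A^3; 11 crossings at w = -1): V = -t^(-3/2) - 2t^(1/2) + t^(3/2) - t^(5/2) + t^(7/2)
V(D3) = t^(-13/2) - 2t^(-11/2) + 3t^(-9/2) - 3t^(-7/2) + 2t^(-5/2) - 3t^(-3/2) + t^(-1/2) - t^(1/2)  (w -5, c 13, <D> = A^-17 - A^-13 + 3A^-9 - 2A^-5 + 3A^-1 - 3A^3 + 2A^7 - A^11)
V(D4) = -t^(-3/2) - 2t^(1/2) + t^(3/2) - t^(5/2) + t^(7/2)  (w +1, c 13, <D> = -A^-11 + A^-7 - A^-3 + 2A + A^9)
key observation: 2 values of V(t) split the 4 diagrams
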